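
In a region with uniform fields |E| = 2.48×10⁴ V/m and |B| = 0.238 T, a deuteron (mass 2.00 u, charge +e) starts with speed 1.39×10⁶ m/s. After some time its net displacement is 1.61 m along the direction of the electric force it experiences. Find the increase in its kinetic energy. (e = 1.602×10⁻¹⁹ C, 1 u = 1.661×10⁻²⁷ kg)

ΔKE ≈ 6.40×10⁻¹⁵ J

The magnetic force is always ⟂ v and does no work; only the electric force changes KE.
ΔKE = F_E · d = |q|E d = (1.602×10⁻¹⁹)(2.48×10⁴)(1.61) ≈ 6.40×10⁻¹⁵ J.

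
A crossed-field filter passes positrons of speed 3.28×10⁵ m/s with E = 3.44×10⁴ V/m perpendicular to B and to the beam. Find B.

Balance of forces in the selector: qE = qvB ⇒ B = E/v.
B = 3.44×10⁴/3.28×10⁵ = 0.105 T.

B = 0.105 T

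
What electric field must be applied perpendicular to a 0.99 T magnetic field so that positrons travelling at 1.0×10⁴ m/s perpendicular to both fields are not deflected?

For straight-line motion qE = qvB, so E = vB.
E = 1.0×10⁴ × 0.99 = 9900 V/m.

E = 9900 V/m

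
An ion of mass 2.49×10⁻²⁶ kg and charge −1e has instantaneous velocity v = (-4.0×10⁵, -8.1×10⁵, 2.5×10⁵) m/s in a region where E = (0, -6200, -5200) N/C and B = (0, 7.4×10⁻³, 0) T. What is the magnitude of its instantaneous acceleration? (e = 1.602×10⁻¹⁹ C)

v×B = (-1850, 0, -2960) N/C.
E + v×B = (-1850, -6200, -8160) N/C.
F = q(E + v×B) = (−1.602×10⁻¹⁹ C)·(-1850, -6200, -8160) = (2.96×10⁻¹⁶, 9.93×10⁻¹⁶, 1.31×10⁻¹⁵) N.
|a| = |F|/m = 1.668×10⁻¹⁵/2.49×10⁻²⁶ ≈ 6.70×10¹⁰ m/s².

|a| ≈ 6.70×10¹⁰ m/s²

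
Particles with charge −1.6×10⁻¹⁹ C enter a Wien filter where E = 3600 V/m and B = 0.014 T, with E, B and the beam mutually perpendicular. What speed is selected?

v = 2.6×10⁵ m/s

Straight-line motion ⇒ electric and magnetic forces cancel, so E = vB.
v = E/B = 3600/0.014 = 2.6×10⁵ m/s.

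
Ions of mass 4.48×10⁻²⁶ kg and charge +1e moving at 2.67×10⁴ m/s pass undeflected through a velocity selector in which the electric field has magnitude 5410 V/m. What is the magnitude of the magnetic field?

Balance of forces in the selector: qE = qvB ⇒ B = E/v.
B = 5410/2.67×10⁴ = 0.203 T.

B = 0.203 T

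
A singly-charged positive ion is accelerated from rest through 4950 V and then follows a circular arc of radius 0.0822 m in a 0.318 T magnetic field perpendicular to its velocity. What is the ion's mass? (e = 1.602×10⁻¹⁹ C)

m ≈ 1.11×10⁻²⁶ kg

Combine |q|V = ½mv² and r = mv/(|q|B): eliminate v to get m = qB²r²/(2V).
m = (1.602×10⁻¹⁹)(0.318)²(0.0822)²/(2·4950) ≈ 1.11×10⁻²⁶ kg.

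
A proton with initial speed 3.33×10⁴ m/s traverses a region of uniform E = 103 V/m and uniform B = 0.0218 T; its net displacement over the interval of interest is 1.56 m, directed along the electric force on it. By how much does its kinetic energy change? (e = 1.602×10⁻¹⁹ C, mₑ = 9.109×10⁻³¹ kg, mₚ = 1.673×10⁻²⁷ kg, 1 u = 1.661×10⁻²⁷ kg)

The magnetic force is always ⟂ v and does no work; only the electric force changes KE.
ΔKE = F_E · d = |q|E d = (1.602×10⁻¹⁹)(103)(1.56) ≈ 2.57×10⁻¹⁷ J.

ΔKE ≈ 2.57×10⁻¹⁷ J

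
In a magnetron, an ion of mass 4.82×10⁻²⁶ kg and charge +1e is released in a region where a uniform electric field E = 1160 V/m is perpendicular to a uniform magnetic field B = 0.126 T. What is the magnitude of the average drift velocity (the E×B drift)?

v_d ≈ 9210 m/s

The E×B drift speed is v_d = E/B.
v_d = 1160/0.126 = 9210 m/s.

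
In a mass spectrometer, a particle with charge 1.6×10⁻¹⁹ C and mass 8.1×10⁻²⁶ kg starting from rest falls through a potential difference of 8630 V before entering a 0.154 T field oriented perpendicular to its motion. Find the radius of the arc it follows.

r ≈ 0.607 m

Acceleration: |q|V = ½mv² ⇒ v = √(2|q|V/m) = √(2·1.6×10⁻¹⁹·8630/8.1×10⁻²⁶) ≈ 1.846×10⁵ m/s.
In the field: r = mv/(|q|B) = (8.1×10⁻²⁶)(1.846×10⁵)/((1.6×10⁻¹⁹)(0.154)) ≈ 0.607 m.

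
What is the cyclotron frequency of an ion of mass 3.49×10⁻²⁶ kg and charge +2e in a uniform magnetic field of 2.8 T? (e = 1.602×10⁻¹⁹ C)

f = |q|B/(2πm).
f = (3.204×10⁻¹⁹)(2.8)/(2π·3.49×10⁻²⁶) ≈ 4.1×10⁶ Hz.

f ≈ 4.1×10⁶ Hz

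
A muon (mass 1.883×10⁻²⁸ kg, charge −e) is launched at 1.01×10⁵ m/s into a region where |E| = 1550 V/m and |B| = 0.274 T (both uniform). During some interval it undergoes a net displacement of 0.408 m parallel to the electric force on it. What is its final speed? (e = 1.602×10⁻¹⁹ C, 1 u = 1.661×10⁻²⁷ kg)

v_f ≈ 1.04×10⁶ m/s

B does no work; ΔKE = |q|E d.
½mv_f² = ½mv₀² + |q|Ed = ½(1.883×10⁻²⁸)(1.01×10⁵)² + (1.602×10⁻¹⁹)(1550)(0.408) ≈ 9.604×10⁻¹⁹ J + 1.013×10⁻¹⁶ J ≈ 1.023×10⁻¹⁶ J.
v_f = √(2·1.023×10⁻¹⁶/1.883×10⁻²⁸) ≈ 1.04×10⁶ m/s.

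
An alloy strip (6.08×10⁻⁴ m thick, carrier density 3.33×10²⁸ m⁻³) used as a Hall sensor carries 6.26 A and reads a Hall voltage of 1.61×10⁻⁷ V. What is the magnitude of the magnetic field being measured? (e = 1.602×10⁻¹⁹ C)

From V_H = IB/(n e t), B = V_H n e t / I.
B = (1.61×10⁻⁷)(3.33×10²⁸)(1.602×10⁻¹⁹)(6.08×10⁻⁴)/6.26 ≈ 0.0834 T.

B ≈ 0.0834 T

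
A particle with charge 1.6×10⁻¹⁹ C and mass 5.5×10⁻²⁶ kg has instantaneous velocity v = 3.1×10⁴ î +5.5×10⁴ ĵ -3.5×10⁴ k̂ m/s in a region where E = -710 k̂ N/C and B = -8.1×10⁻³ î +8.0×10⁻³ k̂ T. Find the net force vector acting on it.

F ≈ (7.04×10⁻¹⁷, 5.68×10⁻¹⁸, -4.23×10⁻¹⁷) N

v×B = (440, 35.5, 446) N/C.
E + v×B = (440, 35.5, -264) N/C.
F = q(E + v×B) = (1.6×10⁻¹⁹ C)·(440, 35.5, -264) = (7.04×10⁻¹⁷, 5.68×10⁻¹⁸, -4.23×10⁻¹⁷) N.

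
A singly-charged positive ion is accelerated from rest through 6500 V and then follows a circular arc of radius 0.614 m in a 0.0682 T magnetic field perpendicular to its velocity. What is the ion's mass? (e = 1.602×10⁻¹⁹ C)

Combine |q|V = ½mv² and r = mv/(|q|B): eliminate v to get m = qB²r²/(2V).
m = (1.602×10⁻¹⁹)(0.0682)²(0.614)²/(2·6500) ≈ 2.16×10⁻²⁶ kg.

m ≈ 2.16×10⁻²⁶ kg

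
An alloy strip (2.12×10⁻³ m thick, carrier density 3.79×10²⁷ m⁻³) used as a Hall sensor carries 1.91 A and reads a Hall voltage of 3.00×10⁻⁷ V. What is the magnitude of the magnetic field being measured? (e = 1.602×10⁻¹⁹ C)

B ≈ 0.202 T

From V_H = IB/(n e t), B = V_H n e t / I.
B = (3.00×10⁻⁷)(3.79×10²⁷)(1.602×10⁻¹⁹)(2.12×10⁻³)/1.91 ≈ 0.202 T.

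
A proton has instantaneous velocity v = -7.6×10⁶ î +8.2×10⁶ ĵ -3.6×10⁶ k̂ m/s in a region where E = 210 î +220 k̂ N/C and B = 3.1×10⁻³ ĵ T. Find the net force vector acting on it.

F ≈ (1.82×10⁻¹⁵, 0, -3.74×10⁻¹⁵) N

v×B = (1.12×10⁴, 0, -2.36×10⁴) N/C.
E + v×B = (1.14×10⁴, 0, -2.33×10⁴) N/C.
F = q(E + v×B) = (1.602×10⁻¹⁹ C)·(1.14×10⁴, 0, -2.33×10⁴) = (1.82×10⁻¹⁵, 0, -3.74×10⁻¹⁵) N.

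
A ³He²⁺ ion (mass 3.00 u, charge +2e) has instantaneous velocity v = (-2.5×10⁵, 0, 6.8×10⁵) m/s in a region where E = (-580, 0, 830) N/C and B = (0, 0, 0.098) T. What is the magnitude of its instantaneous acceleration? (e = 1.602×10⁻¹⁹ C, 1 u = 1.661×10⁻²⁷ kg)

|a| ≈ 1.58×10¹² m/s²

v×B = (0, 2.45×10⁴, 0) N/C.
E + v×B = (-580, 2.45×10⁴, 830) N/C.
F = q(E + v×B) = (3.204×10⁻¹⁹ C)·(-580, 2.45×10⁴, 830) = (-1.86×10⁻¹⁶, 7.85×10⁻¹⁵, 2.66×10⁻¹⁶) N.
|a| = |F|/m = 7.857×10⁻¹⁵/4.983×10⁻²⁷ ≈ 1.58×10¹² m/s².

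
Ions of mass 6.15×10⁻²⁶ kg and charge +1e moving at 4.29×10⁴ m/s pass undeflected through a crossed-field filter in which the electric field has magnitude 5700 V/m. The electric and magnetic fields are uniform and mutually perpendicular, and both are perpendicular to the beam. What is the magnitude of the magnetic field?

B = 0.133 T

Balance of forces in the selector: qE = qvB ⇒ B = E/v.
B = 5700/4.29×10⁴ = 0.133 T.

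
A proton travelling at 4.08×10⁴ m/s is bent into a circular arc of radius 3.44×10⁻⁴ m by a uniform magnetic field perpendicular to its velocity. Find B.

From |q|vB = mv²/r, B = mv/(|q|r).
B = (1.673×10⁻²⁷)(4.08×10⁴)/((1.602×10⁻¹⁹)(3.44×10⁻⁴)) ≈ 1.24 T.

B ≈ 1.24 T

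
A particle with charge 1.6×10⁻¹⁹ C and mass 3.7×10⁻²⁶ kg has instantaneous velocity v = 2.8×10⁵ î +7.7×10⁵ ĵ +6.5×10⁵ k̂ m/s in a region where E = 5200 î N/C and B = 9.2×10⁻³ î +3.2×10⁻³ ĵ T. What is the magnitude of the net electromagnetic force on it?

|F| ≈ 1.46×10⁻¹⁵ N

v×B = (-2080, 5980, -6190) N/C.
E + v×B = (3120, 5980, -6190) N/C.
F = q(E + v×B) = (1.6×10⁻¹⁹ C)·(3120, 5980, -6190) = (4.99×10⁻¹⁶, 9.57×10⁻¹⁶, -9.90×10⁻¹⁶) N.
|F| = 1.46×10⁻¹⁵ N.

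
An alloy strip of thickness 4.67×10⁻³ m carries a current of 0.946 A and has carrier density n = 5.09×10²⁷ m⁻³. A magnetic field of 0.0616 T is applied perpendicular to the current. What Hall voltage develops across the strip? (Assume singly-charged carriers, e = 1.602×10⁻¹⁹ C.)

V_H ≈ 1.53×10⁻⁸ V

V_H = IB/(n e t).
V_H = (0.946)(0.0616)/((5.09×10²⁷)(1.602×10⁻¹⁹)(4.67×10⁻³)) ≈ 1.53×10⁻⁸ V.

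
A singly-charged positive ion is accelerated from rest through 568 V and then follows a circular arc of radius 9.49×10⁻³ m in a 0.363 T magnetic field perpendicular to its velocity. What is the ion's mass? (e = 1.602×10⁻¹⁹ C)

m ≈ 1.67×10⁻²⁷ kg

Combine |q|V = ½mv² and r = mv/(|q|B): eliminate v to get m = qB²r²/(2V).
m = (1.602×10⁻¹⁹)(0.363)²(9.49×10⁻³)²/(2·568) ≈ 1.67×10⁻²⁷ kg.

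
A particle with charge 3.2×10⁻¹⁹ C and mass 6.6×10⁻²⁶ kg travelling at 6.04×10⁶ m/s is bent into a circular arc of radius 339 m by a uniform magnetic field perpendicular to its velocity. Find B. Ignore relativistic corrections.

From |q|vB = mv²/r, B = mv/(|q|r).
B = (6.6×10⁻²⁶)(6.04×10⁶)/((3.2×10⁻¹⁹)(339)) ≈ 3.67×10⁻³ T.

B ≈ 3.67×10⁻³ T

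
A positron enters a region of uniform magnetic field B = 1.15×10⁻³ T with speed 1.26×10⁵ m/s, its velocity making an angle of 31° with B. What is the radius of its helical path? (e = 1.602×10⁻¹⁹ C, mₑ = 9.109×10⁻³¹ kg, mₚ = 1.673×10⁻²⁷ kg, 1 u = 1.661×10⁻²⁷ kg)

r ≈ 3.21×10⁻⁴ m

v⊥ = v sinθ = 1.26×10⁵·sin31° ≈ 6.489×10⁴ m/s.
r = m v⊥/(|q|B) = (9.109×10⁻³¹)(6.489×10⁴)/((1.602×10⁻¹⁹)(1.15×10⁻³)) ≈ 3.21×10⁻⁴ m.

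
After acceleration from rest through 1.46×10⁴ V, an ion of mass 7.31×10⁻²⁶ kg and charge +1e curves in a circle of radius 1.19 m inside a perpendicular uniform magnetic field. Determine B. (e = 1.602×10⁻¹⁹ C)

v = √(2|q|V/m) = √(2·1.602×10⁻¹⁹·1.46×10⁴/7.31×10⁻²⁶) ≈ 2.530×10⁵ m/s.
B = mv/(|q|r) = (7.31×10⁻²⁶)(2.530×10⁵)/((1.602×10⁻¹⁹)(1.19)) ≈ 0.0970 T.

B ≈ 0.0970 T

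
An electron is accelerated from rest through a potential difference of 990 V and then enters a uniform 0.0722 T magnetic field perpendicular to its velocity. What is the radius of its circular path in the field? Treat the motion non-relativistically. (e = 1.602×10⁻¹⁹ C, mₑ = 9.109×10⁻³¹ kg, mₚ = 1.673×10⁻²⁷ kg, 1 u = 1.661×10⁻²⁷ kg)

Acceleration: |q|V = ½mv² ⇒ v = √(2|q|V/m) = √(2·1.602×10⁻¹⁹·990/9.109×10⁻³¹) ≈ 1.866×10⁷ m/s.
In the field: r = mv/(|q|B) = (9.109×10⁻³¹)(1.866×10⁷)/((1.602×10⁻¹⁹)(0.0722)) ≈ 1.47×10⁻³ m.

r ≈ 1.47×10⁻³ m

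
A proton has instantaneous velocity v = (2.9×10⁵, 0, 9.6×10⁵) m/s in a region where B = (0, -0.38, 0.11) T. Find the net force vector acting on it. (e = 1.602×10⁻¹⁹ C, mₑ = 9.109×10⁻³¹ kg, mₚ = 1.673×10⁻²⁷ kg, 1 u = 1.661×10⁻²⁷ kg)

F ≈ (5.84×10⁻¹⁴, -5.11×10⁻¹⁵, -1.77×10⁻¹⁴) N

v×B = (3.65×10⁵, -3.19×10⁴, -1.10×10⁵) N/C.
F = q v×B = (1.602×10⁻¹⁹ C)·(3.65×10⁵, -3.19×10⁴, -1.10×10⁵) = (5.84×10⁻¹⁴, -5.11×10⁻¹⁵, -1.77×10⁻¹⁴) N.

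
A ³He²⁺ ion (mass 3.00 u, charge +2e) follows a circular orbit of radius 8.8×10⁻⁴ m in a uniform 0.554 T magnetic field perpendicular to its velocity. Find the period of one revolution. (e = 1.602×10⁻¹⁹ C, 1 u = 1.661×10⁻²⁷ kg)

The cyclotron period depends only on m, q, B: T = 2πm/(|q|B).
T = 2π(4.983×10⁻²⁷)/((3.204×10⁻¹⁹)(0.554)) ≈ 1.76×10⁻⁷ s.

T ≈ 1.76×10⁻⁷ s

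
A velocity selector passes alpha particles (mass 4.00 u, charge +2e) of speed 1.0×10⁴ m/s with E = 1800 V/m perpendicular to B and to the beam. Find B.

Balance of forces in the selector: qE = qvB ⇒ B = E/v.
B = 1800/1.0×10⁴ = 0.18 T.

B = 0.18 T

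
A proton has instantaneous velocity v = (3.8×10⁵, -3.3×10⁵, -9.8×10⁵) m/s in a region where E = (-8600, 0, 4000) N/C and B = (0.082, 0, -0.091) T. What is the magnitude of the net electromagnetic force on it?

v×B = (3.00×10⁴, -4.58×10⁴, 2.71×10⁴) N/C.
E + v×B = (2.14×10⁴, -4.58×10⁴, 3.11×10⁴) N/C.
F = q(E + v×B) = (1.602×10⁻¹⁹ C)·(2.14×10⁴, -4.58×10⁴, 3.11×10⁴) = (3.43×10⁻¹⁵, -7.33×10⁻¹⁵, 4.98×10⁻¹⁵) N.
|F| = 9.50×10⁻¹⁵ N.

|F| ≈ 9.50×10⁻¹⁵ N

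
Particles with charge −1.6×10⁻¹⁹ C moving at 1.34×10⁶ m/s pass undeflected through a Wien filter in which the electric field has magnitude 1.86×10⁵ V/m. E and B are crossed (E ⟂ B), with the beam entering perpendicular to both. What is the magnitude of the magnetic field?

Balance of forces in the selector: qE = qvB ⇒ B = E/v.
B = 1.86×10⁵/1.34×10⁶ = 0.139 T.

B = 0.139 T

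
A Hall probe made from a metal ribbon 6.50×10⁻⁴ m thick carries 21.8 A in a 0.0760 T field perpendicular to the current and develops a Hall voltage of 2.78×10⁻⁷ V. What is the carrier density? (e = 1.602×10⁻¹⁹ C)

From V_H = IB/(n e t), n = IB/(V_H e t).
n = (21.8)(0.0760)/((2.78×10⁻⁷)(1.602×10⁻¹⁹)(6.50×10⁻⁴)) ≈ 5.72×10²⁸ m⁻³.

n ≈ 5.72×10²⁸ m⁻³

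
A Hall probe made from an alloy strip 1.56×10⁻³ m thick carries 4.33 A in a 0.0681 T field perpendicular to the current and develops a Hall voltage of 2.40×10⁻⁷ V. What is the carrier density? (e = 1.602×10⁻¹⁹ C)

From V_H = IB/(n e t), n = IB/(V_H e t).
n = (4.33)(0.0681)/((2.40×10⁻⁷)(1.602×10⁻¹⁹)(1.56×10⁻³)) ≈ 4.92×10²⁷ m⁻³.

n ≈ 4.92×10²⁷ m⁻³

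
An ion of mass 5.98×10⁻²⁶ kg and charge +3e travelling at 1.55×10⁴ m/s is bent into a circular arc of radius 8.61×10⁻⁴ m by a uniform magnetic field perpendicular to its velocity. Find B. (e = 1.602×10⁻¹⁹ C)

B ≈ 2.24 T

From |q|vB = mv²/r, B = mv/(|q|r).
B = (5.98×10⁻²⁶)(1.55×10⁴)/((4.806×10⁻¹⁹)(8.61×10⁻⁴)) ≈ 2.24 T.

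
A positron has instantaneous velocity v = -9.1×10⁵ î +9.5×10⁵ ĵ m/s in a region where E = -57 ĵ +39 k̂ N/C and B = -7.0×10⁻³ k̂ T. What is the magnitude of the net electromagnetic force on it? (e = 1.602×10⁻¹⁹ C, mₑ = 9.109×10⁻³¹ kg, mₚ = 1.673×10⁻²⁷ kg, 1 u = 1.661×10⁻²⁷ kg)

v×B = (-6650, -6370, 0) N/C.
E + v×B = (-6650, -6430, 39.0) N/C.
F = q(E + v×B) = (1.602×10⁻¹⁹ C)·(-6650, -6430, 39.0) = (-1.07×10⁻¹⁵, -1.03×10⁻¹⁵, 6.25×10⁻¹⁸) N.
|F| = 1.48×10⁻¹⁵ N.

|F| ≈ 1.48×10⁻¹⁵ N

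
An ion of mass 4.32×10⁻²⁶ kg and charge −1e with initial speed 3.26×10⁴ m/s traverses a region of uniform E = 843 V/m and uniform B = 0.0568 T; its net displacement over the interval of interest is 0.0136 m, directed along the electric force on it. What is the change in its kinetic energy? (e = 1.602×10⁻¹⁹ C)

ΔKE ≈ 1.84×10⁻¹⁸ J

The magnetic force is always ⟂ v and does no work; only the electric force changes KE.
ΔKE = F_E · d = |q|E d = (1.602×10⁻¹⁹)(843)(0.0136) ≈ 1.84×10⁻¹⁸ J.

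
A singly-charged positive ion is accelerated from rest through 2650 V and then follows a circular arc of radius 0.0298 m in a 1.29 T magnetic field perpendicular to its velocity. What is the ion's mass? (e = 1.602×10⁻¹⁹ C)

m ≈ 4.47×10⁻²⁶ kg

Combine |q|V = ½mv² and r = mv/(|q|B): eliminate v to get m = qB²r²/(2V).
m = (1.602×10⁻¹⁹)(1.29)²(0.0298)²/(2·2650) ≈ 4.47×10⁻²⁶ kg.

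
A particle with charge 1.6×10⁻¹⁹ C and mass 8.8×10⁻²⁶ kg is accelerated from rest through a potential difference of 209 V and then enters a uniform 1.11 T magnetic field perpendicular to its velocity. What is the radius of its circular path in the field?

r ≈ 0.0137 m

Acceleration: |q|V = ½mv² ⇒ v = √(2|q|V/m) = √(2·1.6×10⁻¹⁹·209/8.8×10⁻²⁶) ≈ 2.757×10⁴ m/s.
In the field: r = mv/(|q|B) = (8.8×10⁻²⁶)(2.757×10⁴)/((1.6×10⁻¹⁹)(1.11)) ≈ 0.0137 m.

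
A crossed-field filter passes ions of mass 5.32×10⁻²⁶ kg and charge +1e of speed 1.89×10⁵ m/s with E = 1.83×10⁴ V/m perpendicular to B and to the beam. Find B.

Balance of forces in the selector: qE = qvB ⇒ B = E/v.
B = 1.83×10⁴/1.89×10⁵ = 0.0968 T.

B = 0.0968 T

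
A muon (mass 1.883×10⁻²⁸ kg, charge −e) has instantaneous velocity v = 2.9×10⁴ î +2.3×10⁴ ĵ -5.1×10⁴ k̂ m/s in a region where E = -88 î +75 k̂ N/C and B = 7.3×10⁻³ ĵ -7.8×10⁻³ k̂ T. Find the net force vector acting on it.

F ≈ (-1.68×10⁻¹⁷, -3.62×10⁻¹⁷, -4.59×10⁻¹⁷) N

v×B = (193, 226, 212) N/C.
E + v×B = (105, 226, 287) N/C.
F = q(E + v×B) = (−1.602×10⁻¹⁹ C)·(105, 226, 287) = (-1.68×10⁻¹⁷, -3.62×10⁻¹⁷, -4.59×10⁻¹⁷) N.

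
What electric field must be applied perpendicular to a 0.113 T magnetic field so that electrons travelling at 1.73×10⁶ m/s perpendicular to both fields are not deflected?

For straight-line motion qE = qvB, so E = vB.
E = 1.73×10⁶ × 0.113 = 1.95×10⁵ V/m.

E = 1.95×10⁵ V/m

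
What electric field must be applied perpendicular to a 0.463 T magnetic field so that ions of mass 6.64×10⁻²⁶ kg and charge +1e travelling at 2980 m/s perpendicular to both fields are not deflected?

For straight-line motion qE = qvB, so E = vB.
E = 2980 × 0.463 = 1380 V/m.

E = 1380 V/m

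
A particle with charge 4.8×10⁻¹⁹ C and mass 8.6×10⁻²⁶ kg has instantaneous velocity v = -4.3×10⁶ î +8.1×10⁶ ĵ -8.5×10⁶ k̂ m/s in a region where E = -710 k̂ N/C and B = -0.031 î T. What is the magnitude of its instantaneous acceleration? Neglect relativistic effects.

v×B = (0, 2.64×10⁵, 2.51×10⁵) N/C.
E + v×B = (0, 2.64×10⁵, 2.50×10⁵) N/C.
F = q(E + v×B) = (4.8×10⁻¹⁹ C)·(0, 2.64×10⁵, 2.50×10⁵) = (0, 1.26×10⁻¹³, 1.20×10⁻¹³) N.
|a| = |F|/m = 1.745×10⁻¹³/8.6×10⁻²⁶ ≈ 2.03×10¹² m/s².

|a| ≈ 2.03×10¹² m/s²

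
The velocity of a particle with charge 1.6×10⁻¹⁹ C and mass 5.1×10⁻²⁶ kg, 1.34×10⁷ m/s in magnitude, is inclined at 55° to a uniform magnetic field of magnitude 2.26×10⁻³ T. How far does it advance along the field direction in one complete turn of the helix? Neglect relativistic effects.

p ≈ 6810 m

v∥ = v cosθ = 1.34×10⁷·cos55° ≈ 7.686×10⁶ m/s.
T = 2πm/(|q|B) = 2π(5.1×10⁻²⁶)/((1.6×10⁻¹⁹)(2.26×10⁻³)) ≈ 8.862×10⁻⁴ s.
pitch = v∥ T = (7.686×10⁶)(8.862×10⁻⁴) ≈ 6810 m.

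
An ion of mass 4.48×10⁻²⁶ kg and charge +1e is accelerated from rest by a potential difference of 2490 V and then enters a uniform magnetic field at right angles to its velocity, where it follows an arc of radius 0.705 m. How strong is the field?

v = √(2|q|V/m) = √(2·1.602×10⁻¹⁹·2490/4.48×10⁻²⁶) ≈ 1.334×10⁵ m/s.
B = mv/(|q|r) = (4.48×10⁻²⁶)(1.334×10⁵)/((1.602×10⁻¹⁹)(0.705)) ≈ 0.0529 T.

B ≈ 0.0529 T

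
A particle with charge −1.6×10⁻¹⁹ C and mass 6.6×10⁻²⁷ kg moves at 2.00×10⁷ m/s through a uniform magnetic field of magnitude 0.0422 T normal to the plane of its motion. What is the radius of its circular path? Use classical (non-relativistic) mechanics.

The magnetic force provides the centripetal force: |q|vB = mv²/r.
r = mv/(|q|B) = (6.6×10⁻²⁷)(2.00×10⁷)/((1.6×10⁻¹⁹)(0.0422)) ≈ 19.5 m.

r ≈ 19.5 m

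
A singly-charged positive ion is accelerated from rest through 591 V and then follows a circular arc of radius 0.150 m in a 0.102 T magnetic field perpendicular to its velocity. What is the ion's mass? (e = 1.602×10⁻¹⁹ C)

Combine |q|V = ½mv² and r = mv/(|q|B): eliminate v to get m = qB²r²/(2V).
m = (1.602×10⁻¹⁹)(0.102)²(0.150)²/(2·591) ≈ 3.17×10⁻²⁶ kg.

m ≈ 3.17×10⁻²⁶ kg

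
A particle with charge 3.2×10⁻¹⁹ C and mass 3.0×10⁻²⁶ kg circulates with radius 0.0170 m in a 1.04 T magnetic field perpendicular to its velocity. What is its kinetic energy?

KE ≈ 5.33×10⁻¹⁶ J

v = |q|Br/m, then KE = ½mv² = (qBr)²/(2m).
v = (3.2×10⁻¹⁹)(1.04)(0.0170)/3.0×10⁻²⁶ ≈ 1.886×10⁵ m/s.
KE = ½(3.0×10⁻²⁶)(1.886×10⁵)² ≈ 5.33×10⁻¹⁶ J.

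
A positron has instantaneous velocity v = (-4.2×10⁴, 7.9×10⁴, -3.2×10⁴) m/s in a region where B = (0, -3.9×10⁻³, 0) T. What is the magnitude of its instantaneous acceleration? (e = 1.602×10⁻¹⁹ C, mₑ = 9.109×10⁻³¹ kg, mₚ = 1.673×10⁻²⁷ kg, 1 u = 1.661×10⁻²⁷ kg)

v×B = (-125, 0, 164) N/C.
F = q v×B = (1.602×10⁻¹⁹ C)·(-125, 0, 164) = (-2.00×10⁻¹⁷, 0, 2.62×10⁻¹⁷) N.
|a| = |F|/m = 3.299×10⁻¹⁷/9.109×10⁻³¹ ≈ 3.62×10¹³ m/s².

|a| ≈ 3.62×10¹³ m/s²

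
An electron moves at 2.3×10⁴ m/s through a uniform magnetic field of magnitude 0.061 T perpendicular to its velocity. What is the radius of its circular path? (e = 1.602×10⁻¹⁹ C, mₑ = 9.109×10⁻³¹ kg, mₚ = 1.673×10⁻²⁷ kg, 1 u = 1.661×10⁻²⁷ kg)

The magnetic force provides the centripetal force: |q|vB = mv²/r.
r = mv/(|q|B) = (9.109×10⁻³¹)(2.3×10⁴)/((1.602×10⁻¹⁹)(0.061)) ≈ 2.1×10⁻⁶ m.

r ≈ 2.1×10⁻⁶ m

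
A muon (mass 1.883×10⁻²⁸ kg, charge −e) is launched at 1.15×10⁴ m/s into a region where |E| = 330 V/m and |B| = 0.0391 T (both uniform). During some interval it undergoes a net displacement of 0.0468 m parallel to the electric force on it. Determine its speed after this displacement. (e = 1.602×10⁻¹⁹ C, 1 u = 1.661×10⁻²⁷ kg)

B does no work; ΔKE = |q|E d.
½mv_f² = ½mv₀² + |q|Ed = ½(1.883×10⁻²⁸)(1.15×10⁴)² + (1.602×10⁻¹⁹)(330)(0.0468) ≈ 1.245×10⁻²⁰ J + 2.474×10⁻¹⁸ J ≈ 2.487×10⁻¹⁸ J.
v_f = √(2·2.487×10⁻¹⁸/1.883×10⁻²⁸) ≈ 1.63×10⁵ m/s.

v_f ≈ 1.63×10⁵ m/s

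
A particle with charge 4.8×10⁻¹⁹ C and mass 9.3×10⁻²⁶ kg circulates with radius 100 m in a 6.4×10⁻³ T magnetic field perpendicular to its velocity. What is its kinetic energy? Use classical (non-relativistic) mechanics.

KE ≈ 3.2×10⁶ eV

v = |q|Br/m, then KE = ½mv² = (qBr)²/(2m).
v = (4.8×10⁻¹⁹)(6.4×10⁻³)(100)/9.3×10⁻²⁶ ≈ 3.303×10⁶ m/s.
KE = ½(9.3×10⁻²⁶)(3.303×10⁶)² ≈ 5.1×10⁻¹³ J = 3.2×10⁶ eV.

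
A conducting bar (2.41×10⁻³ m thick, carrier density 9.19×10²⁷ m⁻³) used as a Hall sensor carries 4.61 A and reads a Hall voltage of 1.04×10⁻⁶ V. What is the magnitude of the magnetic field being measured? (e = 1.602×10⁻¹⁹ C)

From V_H = IB/(n e t), B = V_H n e t / I.
B = (1.04×10⁻⁶)(9.19×10²⁷)(1.602×10⁻¹⁹)(2.41×10⁻³)/4.61 ≈ 0.800 T.

B ≈ 0.800 T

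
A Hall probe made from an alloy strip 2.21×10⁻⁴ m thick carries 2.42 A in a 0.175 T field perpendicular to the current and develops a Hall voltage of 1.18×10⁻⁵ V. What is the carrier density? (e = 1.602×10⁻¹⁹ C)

From V_H = IB/(n e t), n = IB/(V_H e t).
n = (2.42)(0.175)/((1.18×10⁻⁵)(1.602×10⁻¹⁹)(2.21×10⁻⁴)) ≈ 1.01×10²⁷ m⁻³.

n ≈ 1.01×10²⁷ m⁻³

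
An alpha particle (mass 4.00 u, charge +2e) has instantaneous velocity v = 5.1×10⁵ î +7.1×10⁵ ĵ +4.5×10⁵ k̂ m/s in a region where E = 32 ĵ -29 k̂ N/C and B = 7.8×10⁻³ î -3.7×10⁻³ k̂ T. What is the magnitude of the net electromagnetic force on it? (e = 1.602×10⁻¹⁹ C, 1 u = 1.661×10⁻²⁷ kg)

|F| ≈ 2.63×10⁻¹⁵ N

v×B = (-2630, 5400, -5540) N/C.
E + v×B = (-2630, 5430, -5570) N/C.
F = q(E + v×B) = (3.204×10⁻¹⁹ C)·(-2630, 5430, -5570) = (-8.42×10⁻¹⁶, 1.74×10⁻¹⁵, -1.78×10⁻¹⁵) N.
|F| = 2.63×10⁻¹⁵ N.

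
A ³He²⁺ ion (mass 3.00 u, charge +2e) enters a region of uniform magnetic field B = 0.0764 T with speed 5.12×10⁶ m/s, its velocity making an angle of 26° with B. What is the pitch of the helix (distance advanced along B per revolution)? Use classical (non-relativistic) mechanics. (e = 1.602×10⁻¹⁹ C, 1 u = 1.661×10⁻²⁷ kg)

v∥ = v cosθ = 5.12×10⁶·cos26° ≈ 4.602×10⁶ m/s.
T = 2πm/(|q|B) = 2π(4.983×10⁻²⁷)/((3.204×10⁻¹⁹)(0.0764)) ≈ 1.279×10⁻⁶ s.
pitch = v∥ T = (4.602×10⁶)(1.279×10⁻⁶) ≈ 5.89 m.

p ≈ 5.89 m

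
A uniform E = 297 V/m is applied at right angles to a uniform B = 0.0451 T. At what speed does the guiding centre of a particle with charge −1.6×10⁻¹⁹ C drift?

v_d ≈ 6590 m/s

In crossed fields the guiding centre drifts at v_d = |E×B|/B² = E/B, independent of charge and mass.
v_d = 297/0.0451 = 6590 m/s.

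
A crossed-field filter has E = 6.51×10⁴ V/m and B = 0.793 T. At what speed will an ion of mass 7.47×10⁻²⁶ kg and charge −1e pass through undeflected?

v = 8.21×10⁴ m/s

Straight-line motion ⇒ electric and magnetic forces cancel, so E = vB.
v = E/B = 6.51×10⁴/0.793 = 8.21×10⁴ m/s.
The result is independent of the particle's charge and mass.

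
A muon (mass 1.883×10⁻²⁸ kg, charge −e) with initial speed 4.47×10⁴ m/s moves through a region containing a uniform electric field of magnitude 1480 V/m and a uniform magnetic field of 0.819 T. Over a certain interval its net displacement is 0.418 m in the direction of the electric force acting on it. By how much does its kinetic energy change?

The magnetic force is always ⟂ v and does no work; only the electric force changes KE.
ΔKE = F_E · d = |q|E d = (1.602×10⁻¹⁹)(1480)(0.418) ≈ 9.91×10⁻¹⁷ J.

ΔKE ≈ 9.91×10⁻¹⁷ J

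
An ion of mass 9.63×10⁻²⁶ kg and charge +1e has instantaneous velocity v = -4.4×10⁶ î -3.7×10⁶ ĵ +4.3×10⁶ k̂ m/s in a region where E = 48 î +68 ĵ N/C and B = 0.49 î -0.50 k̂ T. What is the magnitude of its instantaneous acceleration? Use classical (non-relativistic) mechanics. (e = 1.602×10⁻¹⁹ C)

v×B = (1.85×10⁶, -9.30×10⁴, 1.81×10⁶) N/C.
E + v×B = (1.85×10⁶, -9.29×10⁴, 1.81×10⁶) N/C.
F = q(E + v×B) = (1.602×10⁻¹⁹ C)·(1.85×10⁶, -9.29×10⁴, 1.81×10⁶) = (2.96×10⁻¹³, -1.49×10⁻¹⁴, 2.90×10⁻¹³) N.
|a| = |F|/m = 4.152×10⁻¹³/9.63×10⁻²⁶ ≈ 4.31×10¹² m/s².

|a| ≈ 4.31×10¹² m/s²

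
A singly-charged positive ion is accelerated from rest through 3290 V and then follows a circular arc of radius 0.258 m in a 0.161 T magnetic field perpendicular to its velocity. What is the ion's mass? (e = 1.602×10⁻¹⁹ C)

Combine |q|V = ½mv² and r = mv/(|q|B): eliminate v to get m = qB²r²/(2V).
m = (1.602×10⁻¹⁹)(0.161)²(0.258)²/(2·3290) ≈ 4.20×10⁻²⁶ kg.

m ≈ 4.20×10⁻²⁶ kg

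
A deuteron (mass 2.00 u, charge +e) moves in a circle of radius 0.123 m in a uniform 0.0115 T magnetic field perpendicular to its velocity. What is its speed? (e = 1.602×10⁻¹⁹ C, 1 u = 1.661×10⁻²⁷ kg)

From |q|vB = mv²/r, v = |q|Br/m.
v = (1.602×10⁻¹⁹)(0.0115)(0.123)/3.322×10⁻²⁷ ≈ 6.82×10⁴ m/s.

v ≈ 6.82×10⁴ m/s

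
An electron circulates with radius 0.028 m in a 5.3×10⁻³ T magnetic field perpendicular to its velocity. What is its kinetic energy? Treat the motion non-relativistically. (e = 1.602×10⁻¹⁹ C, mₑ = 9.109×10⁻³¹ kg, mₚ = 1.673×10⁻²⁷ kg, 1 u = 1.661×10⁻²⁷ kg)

v = |q|Br/m, then KE = ½mv² = (qBr)²/(2m).
v = (1.602×10⁻¹⁹)(5.3×10⁻³)(0.028)/9.109×10⁻³¹ ≈ 2.610×10⁷ m/s.
KE = ½(9.109×10⁻³¹)(2.610×10⁷)² ≈ 3.1×10⁻¹⁶ J.

KE ≈ 3.1×10⁻¹⁶ J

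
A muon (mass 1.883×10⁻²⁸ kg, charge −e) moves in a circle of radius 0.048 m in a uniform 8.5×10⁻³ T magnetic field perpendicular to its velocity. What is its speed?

From |q|vB = mv²/r, v = |q|Br/m.
v = (1.602×10⁻¹⁹)(8.5×10⁻³)(0.048)/1.883×10⁻²⁸ ≈ 3.5×10⁵ m/s.

v ≈ 3.5×10⁵ m/s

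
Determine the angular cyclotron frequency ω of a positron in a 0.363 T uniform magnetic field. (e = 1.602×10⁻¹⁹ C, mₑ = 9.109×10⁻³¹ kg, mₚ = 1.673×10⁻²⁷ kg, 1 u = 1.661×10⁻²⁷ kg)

ω ≈ 6.38×10¹⁰ rad/s

ω = |q|B/m.
ω = (1.602×10⁻¹⁹)(0.363)/9.109×10⁻³¹ ≈ 6.38×10¹⁰ rad/s.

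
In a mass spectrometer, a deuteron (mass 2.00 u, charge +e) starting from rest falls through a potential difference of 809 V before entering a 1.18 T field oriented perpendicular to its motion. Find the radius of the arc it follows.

r ≈ 4.91×10⁻³ m

Acceleration: |q|V = ½mv² ⇒ v = √(2|q|V/m) = √(2·1.602×10⁻¹⁹·809/3.322×10⁻²⁷) ≈ 2.793×10⁵ m/s.
In the field: r = mv/(|q|B) = (3.322×10⁻²⁷)(2.793×10⁵)/((1.602×10⁻¹⁹)(1.18)) ≈ 4.91×10⁻³ m.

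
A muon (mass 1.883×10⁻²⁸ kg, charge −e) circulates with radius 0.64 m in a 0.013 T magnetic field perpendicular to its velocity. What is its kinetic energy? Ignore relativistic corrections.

v = |q|Br/m, then KE = ½mv² = (qBr)²/(2m).
v = (1.602×10⁻¹⁹)(0.013)(0.64)/1.883×10⁻²⁸ ≈ 7.078×10⁶ m/s.
KE = ½(1.883×10⁻²⁸)(7.078×10⁶)² ≈ 4.7×10⁻¹⁵ J = 2.9×10⁴ eV.

KE ≈ 2.9×10⁴ eV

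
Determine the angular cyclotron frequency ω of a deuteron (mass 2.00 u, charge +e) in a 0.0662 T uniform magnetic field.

ω = |q|B/m.
ω = (1.602×10⁻¹⁹)(0.0662)/3.322×10⁻²⁷ ≈ 3.19×10⁶ rad/s.

ω ≈ 3.19×10⁶ rad/s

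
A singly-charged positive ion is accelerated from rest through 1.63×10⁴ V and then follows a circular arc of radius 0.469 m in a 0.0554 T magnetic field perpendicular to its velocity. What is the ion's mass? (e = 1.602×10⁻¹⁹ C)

m ≈ 3.32×10⁻²⁷ kg

Combine |q|V = ½mv² and r = mv/(|q|B): eliminate v to get m = qB²r²/(2V).
m = (1.602×10⁻¹⁹)(0.0554)²(0.469)²/(2·1.63×10⁴) ≈ 3.32×10⁻²⁷ kg.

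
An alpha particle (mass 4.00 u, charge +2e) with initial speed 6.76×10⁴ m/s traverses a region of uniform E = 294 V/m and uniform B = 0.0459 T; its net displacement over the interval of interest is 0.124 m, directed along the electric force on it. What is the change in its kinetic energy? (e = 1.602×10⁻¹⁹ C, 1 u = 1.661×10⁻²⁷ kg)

The magnetic force is always ⟂ v and does no work; only the electric force changes KE.
ΔKE = F_E · d = |q|E d = (3.204×10⁻¹⁹)(294)(0.124) ≈ 1.17×10⁻¹⁷ J.

ΔKE ≈ 1.17×10⁻¹⁷ J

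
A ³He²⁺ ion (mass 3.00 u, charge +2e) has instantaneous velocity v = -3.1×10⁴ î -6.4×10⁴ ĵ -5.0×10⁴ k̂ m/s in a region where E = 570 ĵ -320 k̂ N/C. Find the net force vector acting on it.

Only an electric field acts, so F = qE = (3.204×10⁻¹⁹ C)·(0, 570, -320) = (0, 1.83×10⁻¹⁶, -1.03×10⁻¹⁶) N.

F ≈ (0, 1.83×10⁻¹⁶, -1.03×10⁻¹⁶) N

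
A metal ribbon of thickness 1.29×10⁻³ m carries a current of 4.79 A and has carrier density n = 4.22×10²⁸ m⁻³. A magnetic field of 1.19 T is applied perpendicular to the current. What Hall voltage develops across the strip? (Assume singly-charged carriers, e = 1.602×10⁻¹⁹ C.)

V_H ≈ 6.54×10⁻⁷ V

V_H = IB/(n e t).
V_H = (4.79)(1.19)/((4.22×10²⁸)(1.602×10⁻¹⁹)(1.29×10⁻³)) ≈ 6.54×10⁻⁷ V.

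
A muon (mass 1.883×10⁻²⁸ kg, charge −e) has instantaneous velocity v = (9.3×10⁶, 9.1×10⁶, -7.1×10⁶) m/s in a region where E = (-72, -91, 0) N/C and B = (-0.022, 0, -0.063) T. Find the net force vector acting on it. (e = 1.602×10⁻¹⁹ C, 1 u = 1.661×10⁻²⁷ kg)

v×B = (-5.73×10⁵, 7.42×10⁵, 2.00×10⁵) N/C.
E + v×B = (-5.73×10⁵, 7.42×10⁵, 2.00×10⁵) N/C.
F = q(E + v×B) = (−1.602×10⁻¹⁹ C)·(-5.73×10⁵, 7.42×10⁵, 2.00×10⁵) = (9.19×10⁻¹⁴, -1.19×10⁻¹³, -3.21×10⁻¹⁴) N.

F ≈ (9.19×10⁻¹⁴, -1.19×10⁻¹³, -3.21×10⁻¹⁴) N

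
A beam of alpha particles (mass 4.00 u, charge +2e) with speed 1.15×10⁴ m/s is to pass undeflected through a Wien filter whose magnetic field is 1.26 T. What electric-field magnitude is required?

For straight-line motion qE = qvB, so E = vB.
E = 1.15×10⁴ × 1.26 = 1.45×10⁴ V/m.

E = 1.45×10⁴ V/m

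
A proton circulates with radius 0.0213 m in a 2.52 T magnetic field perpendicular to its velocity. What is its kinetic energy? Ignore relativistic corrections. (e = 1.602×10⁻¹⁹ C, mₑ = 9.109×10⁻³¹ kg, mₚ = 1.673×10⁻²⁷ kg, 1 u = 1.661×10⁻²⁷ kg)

v = |q|Br/m, then KE = ½mv² = (qBr)²/(2m).
v = (1.602×10⁻¹⁹)(2.52)(0.0213)/1.673×10⁻²⁷ ≈ 5.140×10⁶ m/s.
KE = ½(1.673×10⁻²⁷)(5.140×10⁶)² ≈ 2.21×10⁻¹⁴ J.

KE ≈ 2.21×10⁻¹⁴ J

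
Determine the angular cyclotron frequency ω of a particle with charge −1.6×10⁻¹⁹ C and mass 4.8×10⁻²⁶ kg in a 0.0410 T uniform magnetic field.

ω ≈ 1.37×10⁵ rad/s

ω = |q|B/m.
ω = (1.6×10⁻¹⁹)(0.0410)/4.8×10⁻²⁶ ≈ 1.37×10⁵ rad/s.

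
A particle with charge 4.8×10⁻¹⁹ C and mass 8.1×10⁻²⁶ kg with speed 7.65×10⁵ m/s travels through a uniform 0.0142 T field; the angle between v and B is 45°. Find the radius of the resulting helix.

v⊥ = v sinθ = 7.65×10⁵·sin45° ≈ 5.409×10⁵ m/s.
r = m v⊥/(|q|B) = (8.1×10⁻²⁶)(5.409×10⁵)/((4.8×10⁻¹⁹)(0.0142)) ≈ 6.43 m.

r ≈ 6.43 m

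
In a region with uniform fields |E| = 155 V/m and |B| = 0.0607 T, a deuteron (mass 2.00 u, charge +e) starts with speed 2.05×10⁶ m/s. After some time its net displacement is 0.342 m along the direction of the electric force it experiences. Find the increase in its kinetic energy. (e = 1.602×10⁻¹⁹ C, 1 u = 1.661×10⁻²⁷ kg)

The magnetic force is always ⟂ v and does no work; only the electric force changes KE.
ΔKE = F_E · d = |q|E d = (1.602×10⁻¹⁹)(155)(0.342) ≈ 8.49×10⁻¹⁸ J.

ΔKE ≈ 8.49×10⁻¹⁸ J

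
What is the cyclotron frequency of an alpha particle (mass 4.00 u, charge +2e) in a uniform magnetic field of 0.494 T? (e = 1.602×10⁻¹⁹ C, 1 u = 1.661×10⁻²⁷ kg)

f = |q|B/(2πm).
f = (3.204×10⁻¹⁹)(0.494)/(2π·6.644×10⁻²⁷) ≈ 3.79×10⁶ Hz.

f ≈ 3.79×10⁶ Hz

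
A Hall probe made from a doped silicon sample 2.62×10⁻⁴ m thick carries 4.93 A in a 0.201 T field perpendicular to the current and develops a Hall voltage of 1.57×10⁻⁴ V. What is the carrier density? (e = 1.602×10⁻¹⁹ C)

n ≈ 1.50×10²⁶ m⁻³

From V_H = IB/(n e t), n = IB/(V_H e t).
n = (4.93)(0.201)/((1.57×10⁻⁴)(1.602×10⁻¹⁹)(2.62×10⁻⁴)) ≈ 1.50×10²⁶ m⁻³.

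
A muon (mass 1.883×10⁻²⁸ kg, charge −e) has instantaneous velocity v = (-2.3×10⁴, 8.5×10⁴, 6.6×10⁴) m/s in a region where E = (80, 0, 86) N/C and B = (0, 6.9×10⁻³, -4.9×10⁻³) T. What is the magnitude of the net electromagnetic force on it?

|F| ≈ 1.29×10⁻¹⁶ N

v×B = (-872, -113, -159) N/C.
E + v×B = (-792, -113, -72.7) N/C.
F = q(E + v×B) = (−1.602×10⁻¹⁹ C)·(-792, -113, -72.7) = (1.27×10⁻¹⁶, 1.81×10⁻¹⁷, 1.16×10⁻¹⁷) N.
|F| = 1.29×10⁻¹⁶ N.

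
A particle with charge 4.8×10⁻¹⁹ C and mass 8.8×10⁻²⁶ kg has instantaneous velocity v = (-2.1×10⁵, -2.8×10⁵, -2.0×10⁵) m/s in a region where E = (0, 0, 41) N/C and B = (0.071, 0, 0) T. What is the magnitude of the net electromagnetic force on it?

|F| ≈ 1.17×10⁻¹⁴ N

v×B = (0, -1.42×10⁴, 1.99×10⁴) N/C.
E + v×B = (0, -1.42×10⁴, 1.99×10⁴) N/C.
F = q(E + v×B) = (4.8×10⁻¹⁹ C)·(0, -1.42×10⁴, 1.99×10⁴) = (0, -6.82×10⁻¹⁵, 9.56×10⁻¹⁵) N.
|F| = 1.17×10⁻¹⁴ N.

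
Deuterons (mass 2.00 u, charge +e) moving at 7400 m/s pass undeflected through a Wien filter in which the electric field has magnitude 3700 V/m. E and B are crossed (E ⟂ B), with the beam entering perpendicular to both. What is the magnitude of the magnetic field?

Balance of forces in the selector: qE = qvB ⇒ B = E/v.
B = 3700/7400 = 0.50 T.

B = 0.50 T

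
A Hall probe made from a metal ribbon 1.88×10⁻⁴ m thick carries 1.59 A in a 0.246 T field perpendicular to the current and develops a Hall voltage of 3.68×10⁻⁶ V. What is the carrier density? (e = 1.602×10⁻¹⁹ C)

n ≈ 3.53×10²⁷ m⁻³

From V_H = IB/(n e t), n = IB/(V_H e t).
n = (1.59)(0.246)/((3.68×10⁻⁶)(1.602×10⁻¹⁹)(1.88×10⁻⁴)) ≈ 3.53×10²⁷ m⁻³.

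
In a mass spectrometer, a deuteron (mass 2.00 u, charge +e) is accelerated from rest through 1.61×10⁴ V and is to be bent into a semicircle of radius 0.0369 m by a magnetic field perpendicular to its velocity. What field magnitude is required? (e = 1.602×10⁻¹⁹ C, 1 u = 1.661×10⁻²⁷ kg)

B ≈ 0.700 T

v = √(2|q|V/m) = √(2·1.602×10⁻¹⁹·1.61×10⁴/3.322×10⁻²⁷) ≈ 1.246×10⁶ m/s.
B = mv/(|q|r) = (3.322×10⁻²⁷)(1.246×10⁶)/((1.602×10⁻¹⁹)(0.0369)) ≈ 0.700 T.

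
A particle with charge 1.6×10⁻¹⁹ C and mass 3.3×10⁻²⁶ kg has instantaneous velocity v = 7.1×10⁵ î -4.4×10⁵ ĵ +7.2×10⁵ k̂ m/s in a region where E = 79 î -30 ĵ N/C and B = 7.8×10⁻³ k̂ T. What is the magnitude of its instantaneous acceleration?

v×B = (-3430, -5540, 0) N/C.
E + v×B = (-3350, -5570, 0) N/C.
F = q(E + v×B) = (1.6×10⁻¹⁹ C)·(-3350, -5570, 0) = (-5.36×10⁻¹⁶, -8.91×10⁻¹⁶, 0) N.
|a| = |F|/m = 1.040×10⁻¹⁵/3.3×10⁻²⁶ ≈ 3.15×10¹⁰ m/s².

|a| ≈ 3.15×10¹⁰ m/s²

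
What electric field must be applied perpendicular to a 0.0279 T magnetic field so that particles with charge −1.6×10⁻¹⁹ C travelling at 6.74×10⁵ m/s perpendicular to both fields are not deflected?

E = 1.88×10⁴ V/m

For straight-line motion qE = qvB, so E = vB.
E = 6.74×10⁵ × 0.0279 = 1.88×10⁴ V/m.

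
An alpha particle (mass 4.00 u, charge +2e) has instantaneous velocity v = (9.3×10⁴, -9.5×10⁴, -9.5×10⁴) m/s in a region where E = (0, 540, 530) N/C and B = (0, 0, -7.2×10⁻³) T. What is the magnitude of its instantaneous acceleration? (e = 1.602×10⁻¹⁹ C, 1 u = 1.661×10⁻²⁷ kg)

|a| ≈ 7.17×10¹⁰ m/s²

v×B = (684, 670, 0) N/C.
E + v×B = (684, 1210, 530) N/C.
F = q(E + v×B) = (3.204×10⁻¹⁹ C)·(684, 1210, 530) = (2.19×10⁻¹⁶, 3.88×10⁻¹⁶, 1.70×10⁻¹⁶) N.
|a| = |F|/m = 4.765×10⁻¹⁶/6.644×10⁻²⁷ ≈ 7.17×10¹⁰ m/s².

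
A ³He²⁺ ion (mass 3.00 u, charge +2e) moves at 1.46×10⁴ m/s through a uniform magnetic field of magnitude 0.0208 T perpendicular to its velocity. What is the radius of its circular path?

r ≈ 0.0109 m

The magnetic force provides the centripetal force: |q|vB = mv²/r.
r = mv/(|q|B) = (4.983×10⁻²⁷)(1.46×10⁴)/((3.204×10⁻¹⁹)(0.0208)) ≈ 0.0109 m.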